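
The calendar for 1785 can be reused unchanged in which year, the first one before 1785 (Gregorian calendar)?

1774

Two years share a calendar iff Jan 1 falls on the same weekday and both are leap or both are common. 1785: Jan 1 is Saturday, common year.
1784: Jan 1 Thursday, leap
1783: Jan 1 Wednesday, common
1782: Jan 1 Tuesday, common
1781: Jan 1 Monday, common
1780: Jan 1 Saturday, leap
1779: Jan 1 Friday, common
1778: Jan 1 Thursday, common
1777: Jan 1 Wednesday, common
1776: Jan 1 Monday, leap
1775: Jan 1 Sunday, common
1774: Jan 1 Saturday, common
1774 matches on both conditions.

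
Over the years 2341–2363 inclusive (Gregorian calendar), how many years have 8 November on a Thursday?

4

Track 8 November's weekday year by year (advancing +1, or +2 across a Feb 29):
  2341: Sat  2342: Sun (+1)  2343: Mon (+1)  2344: Wed (+2)  2345: Thu (+1) ✓
  2346: Fri (+1)  2347: Sat (+1)  2348: Mon (+2)  2349: Tue (+1)  2350: Wed (+1)
  2351: Thu (+1) ✓  2352: Sat (+2)  2353: Sun (+1)  2354: Mon (+1)  2355: Tue (+1)
  2356: Thu (+2) ✓  2357: Fri (+1)  2358: Sat (+1)  2359: Sun (+1)  2360: Tue (+2)
  2361: Wed (+1)  2362: Thu (+1) ✓  2363: Fri (+1)
Thursday years: 2345, 2351, 2356, 2362 — 4 in total.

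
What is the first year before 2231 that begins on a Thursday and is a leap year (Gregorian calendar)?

2224

Jan 1 advances by 2 weekdays after a leap year and by 1 after a common year.
2231: Jan 1 is Saturday.
2230: Friday
2229: Thursday
2228: Tuesday (leap)
2227: Monday
2226: Sunday
2225: Saturday
2224: Thursday (leap)
2224 begins on a Thursday and is a leap year.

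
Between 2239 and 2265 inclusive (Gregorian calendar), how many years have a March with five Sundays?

12

March has 31 days; it has five Sundays when Sunday falls among the first (month-length − 28) days — i.e. when March 1 is one of Sunday/Saturday/Friday.
March 1 by year: 2239:Fri✓ 2240:Sun✓ 2241:Mon 2242:Tue 2243:Wed 2244:Fri✓ 2245:Sat✓ 2246:Sun✓ 2247:Mon 2248:Wed 2249:Thu 2250:Fri✓ 2251:Sat✓ 2252:Mon 2253:Tue 2254:Wed 2255:Thu 2256:Sat✓ 2257:Sun✓ 2258:Mon 2259:Tue 2260:Thu 2261:Fri✓ 2262:Sat✓ 2263:Sun✓ 2264:Tue 2265:Wed
Years with five Sundays: 2239, 2240, 2244, 2245, 2246, 2250, 2251, 2256, 2257, 2261, 2262, 2263 → 12.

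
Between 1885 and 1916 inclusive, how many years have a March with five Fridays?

14

March has 31 days; it has five Fridays when Friday falls among the first (month-length − 28) days — i.e. when March 1 is one of Friday/Thursday/Wednesday.
March 1 by year: 1885:Sun 1886:Mon 1887:Tue 1888:Thu✓ 1889:Fri✓ 1890:Sat 1891:Sun 1892:Tue 1893:Wed✓ 1894:Thu✓ 1895:Fri✓ 1896:Sun 1897:Mon 1898:Tue 1899:Wed✓ 1900:Thu✓ 1901:Fri✓ 1902:Sat 1903:Sun 1904:Tue 1905:Wed✓ 1906:Thu✓ 1907:Fri✓ 1908:Sun 1909:Mon 1910:Tue 1911:Wed✓ 1912:Fri✓ 1913:Sat 1914:Sun 1915:Mon 1916:Wed✓
Years with five Fridays: 1888, 1889, 1893, 1894, 1895, 1899, 1900, 1901, 1905, 1906, 1907, 1911, 1912, 1916 → 14.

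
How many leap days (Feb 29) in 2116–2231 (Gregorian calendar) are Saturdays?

Leap years in 2116–2231: 28 of them.
Feb 29 weekday advances by 5 (mod 7) from one leap year to the next four years later (or differs when a century non-leap intervenes).
Leap-day weekdays: 2116:Sat✓ 2120:Thu 2124:Tue 2128:Sun 2132:Fri 2136:Wed 2140:Mon 2144:Sat✓ 2148:Thu 2152:Tue 2156:Sun 2160:Fri 2164:Wed 2168:Mon 2172:Sat✓ 2176:Thu 2180:Tue 2184:Sun 2188:Fri 2192:Wed 2196:Mon 2204:Wed 2208:Mon 2212:Sat✓ 2216:Thu 2220:Tue 2224:Sun 2228:Fri
Saturday: 2116, 2144, 2172, 2212 → 4.

4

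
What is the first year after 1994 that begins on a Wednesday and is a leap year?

2020

Jan 1 advances by 2 weekdays after a leap year and by 1 after a common year.
1994: Jan 1 is Saturday.
1995: Sunday
1996: Monday (leap)
1997: Wednesday
1998: Thursday
1999: Friday
2000: Saturday (leap)
2001: Monday
2002: Tuesday
2003: Wednesday
2004: Thursday (leap)
2005: Saturday
2006: Sunday
2007: Monday
2008: Tuesday (leap)
2009: Thursday
2010: Friday
2011: Saturday
2012: Sunday (leap)
2013: Tuesday
2014: Wednesday
2015: Thursday
2016: Friday (leap)
2017: Sunday
2018: Monday
2019: Tuesday
2020: Wednesday (leap)
2020 begins on a Wednesday and is a leap year.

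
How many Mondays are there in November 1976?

5

November 1976 has 30 days and begins on Monday.
The first Monday is November 1.
Mondays fall on 1, 8, 15, 22, 29 — that's 5.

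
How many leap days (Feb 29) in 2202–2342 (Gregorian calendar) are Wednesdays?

Leap years in 2202–2342: 34 of them.
Feb 29 weekday advances by 5 (mod 7) from one leap year to the next four years later (or differs when a century non-leap intervenes).
Leap-day weekdays: 2204:Wed✓ 2208:Mon 2212:Sat 2216:Thu 2220:Tue 2224:Sun 2228:Fri 2232:Wed✓ 2236:Mon 2240:Sat 2244:Thu 2248:Tue 2252:Sun …(8 more)… 2288:Wed✓ 2292:Mon 2296:Sat 2304:Mon 2308:Sat 2312:Thu 2316:Tue 2320:Sun 2324:Fri 2328:Wed✓ 2332:Mon 2336:Sat 2340:Thu
Wednesday: 2204, 2232, 2260, 2288, 2328 → 5.

5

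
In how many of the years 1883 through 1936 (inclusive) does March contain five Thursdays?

March has 31 days; it has five Thursdays when Thursday falls among the first (month-length − 28) days — i.e. when March 1 is one of Thursday/Wednesday/Tuesday.
March 1 by year: 1883:Thu✓ 1884:Sat 1885:Sun 1886:Mon 1887:Tue✓ 1888:Thu✓ 1889:Fri 1890:Sat 1891:Sun 1892:Tue✓ 1893:Wed✓ 1894:Thu✓ 1895:Fri 1896:Sun 1897:Mon …(24 more)… 1922:Wed✓ 1923:Thu✓ 1924:Sat 1925:Sun 1926:Mon 1927:Tue✓ 1928:Thu✓ 1929:Fri 1930:Sat 1931:Sun 1932:Tue✓ 1933:Wed✓ 1934:Thu✓ 1935:Fri 1936:Sun
Years with five Thursdays: 1883, 1887, 1888, 1892, 1893, 1894, 1898, 1899, 1900, 1904, 1905, 1906, 1910, 1911, 1916, 1917, 1921, 1922, 1923, 1927, 1928, 1932, 1933, 1934 → 24.

24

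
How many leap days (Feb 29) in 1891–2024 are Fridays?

Leap years in 1891–2024: 33 of them.
Feb 29 weekday advances by 5 (mod 7) from one leap year to the next four years later (or differs when a century non-leap intervenes).
Leap-day weekdays: 1892:Mon 1896:Sat 1904:Mon 1908:Sat 1912:Thu 1916:Tue 1920:Sun 1924:Fri✓ 1928:Wed 1932:Mon 1936:Sat 1940:Thu 1944:Tue …(7 more)… 1976:Sun 1980:Fri✓ 1984:Wed 1988:Mon 1992:Sat 1996:Thu 2000:Tue 2004:Sun 2008:Fri✓ 2012:Wed 2016:Mon 2020:Sat 2024:Thu
Friday: 1924, 1952, 1980, 2008 → 4.

4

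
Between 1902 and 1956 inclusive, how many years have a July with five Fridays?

24

July has 31 days; it has five Fridays when Friday falls among the first (month-length − 28) days — i.e. when July 1 is one of Friday/Thursday/Wednesday.
July 1 by year: 1902:Tue 1903:Wed✓ 1904:Fri✓ 1905:Sat 1906:Sun 1907:Mon 1908:Wed✓ 1909:Thu✓ 1910:Fri✓ 1911:Sat 1912:Mon 1913:Tue 1914:Wed✓ 1915:Thu✓ 1916:Sat …(25 more)… 1942:Wed✓ 1943:Thu✓ 1944:Sat 1945:Sun 1946:Mon 1947:Tue 1948:Thu✓ 1949:Fri✓ 1950:Sat 1951:Sun 1952:Tue 1953:Wed✓ 1954:Thu✓ 1955:Fri✓ 1956:Sun
Years with five Fridays: 1903, 1904, 1908, 1909, 1910, 1914, 1915, 1920, 1921, 1925, 1926, 1927, 1931, 1932, 1936, 1937, 1938, 1942, 1943, 1948, 1949, 1953, 1954, 1955 → 24.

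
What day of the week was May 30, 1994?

Monday

January 1, 1994 is a Saturday.
May 30 is day 150 of the year, i.e. 149 days after Jan 1.
149 mod 7 = 2, so advance 2 weekdays from Saturday: Monday.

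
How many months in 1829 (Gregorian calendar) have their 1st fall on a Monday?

1

Check the 1st of each month of 1829: Jan 1: Thu, Feb 1: Sun, Mar 1: Sun, Apr 1: Wed, May 1: Fri, Jun 1: Mon, Jul 1: Wed, Aug 1: Sat, Sep 1: Tue, Oct 1: Thu, Nov 1: Sun, Dec 1: Tue.
Monday occurs in June — 1 month.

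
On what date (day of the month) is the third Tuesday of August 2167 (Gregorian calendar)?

18

August 1, 2167 is a Saturday, so the first Tuesday is the 4th.
The third Tuesday is 4 + 14 = 18.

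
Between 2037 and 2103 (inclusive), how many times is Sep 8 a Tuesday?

Track Sep 8's weekday year by year (advancing +1, or +2 across a Feb 29):
  2037: Tue ✓  2038: Wed (+1)  2039: Thu (+1)  2040: Sat (+2)  2041: Sun (+1)
  2042: Mon (+1)  2043: Tue (+1) ✓  2044: Thu (+2)  2045: Fri (+1)  2046: Sat (+1)
  2047: Sun (+1)  2048: Tue (+2) ✓  2049: Wed (+1)  2050: Thu (+1)  … (39 more years) …
  2090: Fri (+1)  2091: Sat (+1)  2092: Mon (+2)  2093: Tue (+1) ✓  2094: Wed (+1)
  2095: Thu (+1)  2096: Sat (+2)  2097: Sun (+1)  2098: Mon (+1)  2099: Tue (+1) ✓
  2100: Wed (+1)  2101: Thu (+1)  2102: Fri (+1)  2103: Sat (+1)
Tuesday years: 2037, 2043, 2048, 2054, 2065, 2071, 2076, 2082, 2093, 2099 — 10 in total.

10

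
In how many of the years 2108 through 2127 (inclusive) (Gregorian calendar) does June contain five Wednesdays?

4

June has 30 days; it has five Wednesdays when Wednesday falls among the first (month-length − 28) days — i.e. when June 1 is one of Wednesday/Tuesday.
June 1 by year: 2108:Fri 2109:Sat 2110:Sun 2111:Mon 2112:Wed✓ 2113:Thu 2114:Fri 2115:Sat 2116:Mon 2117:Tue✓ 2118:Wed✓ 2119:Thu 2120:Sat 2121:Sun 2122:Mon 2123:Tue✓ 2124:Thu 2125:Fri 2126:Sat 2127:Sun
Years with five Wednesdays: 2112, 2117, 2118, 2123 → 4.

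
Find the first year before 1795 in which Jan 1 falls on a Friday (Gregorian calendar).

Jan 1 advances by 2 weekdays after a leap year and by 1 after a common year.
1795: Jan 1 is Thursday.
1794: Wednesday
1793: Tuesday
1792: Sunday (leap)
1791: Saturday
1790: Friday
1790 begins on a Friday

1790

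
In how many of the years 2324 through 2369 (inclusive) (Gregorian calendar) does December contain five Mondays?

December has 31 days; it has five Mondays when Monday falls among the first (month-length − 28) days — i.e. when December 1 is one of Monday/Sunday/Saturday.
December 1 by year: 2324:Mon✓ 2325:Tue 2326:Wed 2327:Thu 2328:Sat✓ 2329:Sun✓ 2330:Mon✓ 2331:Tue 2332:Thu 2333:Fri 2334:Sat✓ 2335:Sun✓ 2336:Tue 2337:Wed 2338:Thu …(16 more)… 2355:Thu 2356:Sat✓ 2357:Sun✓ 2358:Mon✓ 2359:Tue 2360:Thu 2361:Fri 2362:Sat✓ 2363:Sun✓ 2364:Tue 2365:Wed 2366:Thu 2367:Fri 2368:Sun✓ 2369:Mon✓
Years with five Mondays: 2324, 2328, 2329, 2330, 2334, 2335, 2340, 2341, 2345, 2346, 2347, 2351, 2352, 2356, 2357, 2358, 2362, 2363, 2368, 2369 → 20.

20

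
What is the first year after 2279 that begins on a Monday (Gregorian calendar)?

Jan 1 advances by 2 weekdays after a leap year and by 1 after a common year.
2279: Jan 1 is Wednesday.
2280: Thursday (leap)
2281: Saturday
2282: Sunday
2283: Monday
2283 begins on a Monday

2283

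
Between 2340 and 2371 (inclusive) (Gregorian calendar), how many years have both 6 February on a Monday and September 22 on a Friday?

3

Check each year's weekday for 6 February and September 22:
  2340: Tue/Sun  2341: Thu/Mon  2342: Fri/Tue  2343: Sat/Wed  2344: Sun/Fri  2345: Tue/Sat  2346: Wed/Sun  2347: Thu/Mon  2348: Fri/Wed  2349: Sun/Thu  2350: Mon/Fri ✓  2351: Tue/Sat  2352: Wed/Mon  2353: Fri/Tue  …(4 more)…  2358: Thu/Mon  2359: Fri/Tue  2360: Sat/Thu  2361: Mon/Fri ✓  2362: Tue/Sat  2363: Wed/Sun  2364: Thu/Tue  2365: Sat/Wed  2366: Sun/Thu  2367: Mon/Fri ✓  2368: Tue/Sun  2369: Thu/Mon  2370: Fri/Tue  2371: Sat/Wed
Both conditions hold in: 2350, 2361, 2367 — 3.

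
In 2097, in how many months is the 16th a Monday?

2

Check the 16th of each month of 2097: Jan 16: Wed, Feb 16: Sat, Mar 16: Sat, Apr 16: Tue, May 16: Thu, Jun 16: Sun, Jul 16: Tue, Aug 16: Fri, Sep 16: Mon, Oct 16: Wed, Nov 16: Sat, Dec 16: Mon.
Monday occurs in September, December — 2 months.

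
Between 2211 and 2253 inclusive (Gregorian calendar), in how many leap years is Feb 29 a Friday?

1

Leap years in 2211–2253: 11 of them.
Feb 29 weekday advances by 5 (mod 7) from one leap year to the next four years later (or differs when a century non-leap intervenes).
Leap-day weekdays: 2212:Sat 2216:Thu 2220:Tue 2224:Sun 2228:Fri✓ 2232:Wed 2236:Mon 2240:Sat 2244:Thu 2248:Tue 2252:Sun
Friday: 2228 → 1.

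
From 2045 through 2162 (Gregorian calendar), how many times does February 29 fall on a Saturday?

Leap years in 2045–2162: 28 of them.
Feb 29 weekday advances by 5 (mod 7) from one leap year to the next four years later (or differs when a century non-leap intervenes).
Leap-day weekdays: 2048:Sat✓ 2052:Thu 2056:Tue 2060:Sun 2064:Fri 2068:Wed 2072:Mon 2076:Sat✓ 2080:Thu 2084:Tue 2088:Sun 2092:Fri 2096:Wed 2104:Fri 2108:Wed 2112:Mon 2116:Sat✓ 2120:Thu 2124:Tue 2128:Sun 2132:Fri 2136:Wed 2140:Mon 2144:Sat✓ 2148:Thu 2152:Tue 2156:Sun 2160:Fri
Saturday: 2048, 2076, 2116, 2144 → 4.

4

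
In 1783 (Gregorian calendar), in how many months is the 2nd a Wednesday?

2

Check the 2nd of each month of 1783: Jan 2: Thu, Feb 2: Sun, Mar 2: Sun, Apr 2: Wed, May 2: Fri, Jun 2: Mon, Jul 2: Wed, Aug 2: Sat, Sep 2: Tue, Oct 2: Thu, Nov 2: Sun, Dec 2: Tue.
Wednesday occurs in April, July — 2 months.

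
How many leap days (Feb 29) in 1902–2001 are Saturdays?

Leap years in 1902–2001: 25 of them.
Feb 29 weekday advances by 5 (mod 7) from one leap year to the next four years later (or differs when a century non-leap intervenes).
Leap-day weekdays: 1904:Mon 1908:Sat✓ 1912:Thu 1916:Tue 1920:Sun 1924:Fri 1928:Wed 1932:Mon 1936:Sat✓ 1940:Thu 1944:Tue 1948:Sun 1952:Fri 1956:Wed 1960:Mon 1964:Sat✓ 1968:Thu 1972:Tue 1976:Sun 1980:Fri 1984:Wed 1988:Mon 1992:Sat✓ 1996:Thu 2000:Tue
Saturday: 1908, 1936, 1964, 1992 → 4.

4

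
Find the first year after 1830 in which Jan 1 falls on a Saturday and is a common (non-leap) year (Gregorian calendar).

Jan 1 advances by 2 weekdays after a leap year and by 1 after a common year.
1830: Jan 1 is Friday.
1831: Saturday
1831 begins on a Saturday and is a common year.

1831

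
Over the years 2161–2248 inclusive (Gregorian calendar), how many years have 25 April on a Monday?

13

Track 25 April's weekday year by year (advancing +1, or +2 across a Feb 29):
  2161: Sat  2162: Sun (+1)  2163: Mon (+1) ✓  2164: Wed (+2)  2165: Thu (+1)
  2166: Fri (+1)  2167: Sat (+1)  2168: Mon (+2) ✓  2169: Tue (+1)  2170: Wed (+1)
  2171: Thu (+1)  2172: Sat (+2)  2173: Sun (+1)  2174: Mon (+1) ✓  … (60 more years) …
  2235: Sat (+1)  2236: Mon (+2) ✓  2237: Tue (+1)  2238: Wed (+1)  2239: Thu (+1)
  2240: Sat (+2)  2241: Sun (+1)  2242: Mon (+1) ✓  2243: Tue (+1)  2244: Thu (+2)
  2245: Fri (+1)  2246: Sat (+1)  2247: Sun (+1)  2248: Tue (+2)
Monday years: 2163, 2168, 2174, 2185, 2191, 2196, 2203, 2208, 2214, 2225, 2231, 2236, 2242 — 13 in total.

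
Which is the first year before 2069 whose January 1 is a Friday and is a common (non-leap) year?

Jan 1 advances by 2 weekdays after a leap year and by 1 after a common year.
2069: Jan 1 is Tuesday.
2068: Sunday (leap)
2067: Saturday
2066: Friday
2066 begins on a Friday and is a common year.

2066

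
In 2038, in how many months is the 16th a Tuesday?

Check the 16th of each month of 2038: Jan 16: Sat, Feb 16: Tue, Mar 16: Tue, Apr 16: Fri, May 16: Sun, Jun 16: Wed, Jul 16: Fri, Aug 16: Mon, Sep 16: Thu, Oct 16: Sat, Nov 16: Tue, Dec 16: Thu.
Tuesday occurs in February, March, November — 3 months.

3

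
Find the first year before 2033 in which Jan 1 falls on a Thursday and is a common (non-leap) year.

Jan 1 advances by 2 weekdays after a leap year and by 1 after a common year.
2033: Jan 1 is Saturday.
2032: Thursday (leap)
2031: Wednesday
2030: Tuesday
2029: Monday
2028: Saturday (leap)
2027: Friday
2026: Thursday
2026 begins on a Thursday and is a common year.

2026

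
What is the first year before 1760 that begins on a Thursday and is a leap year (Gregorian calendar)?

1756

Jan 1 advances by 2 weekdays after a leap year and by 1 after a common year.
1760: Jan 1 is Tuesday (leap).
1759: Monday
1758: Sunday
1757: Saturday
1756: Thursday (leap)
1756 begins on a Thursday and is a leap year.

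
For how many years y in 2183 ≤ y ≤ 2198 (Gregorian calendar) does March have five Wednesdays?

March has 31 days; it has five Wednesdays when Wednesday falls among the first (month-length − 28) days — i.e. when March 1 is one of Wednesday/Tuesday/Monday.
March 1 by year: 2183:Sat 2184:Mon✓ 2185:Tue✓ 2186:Wed✓ 2187:Thu 2188:Sat 2189:Sun 2190:Mon✓ 2191:Tue✓ 2192:Thu 2193:Fri 2194:Sat 2195:Sun 2196:Tue✓ 2197:Wed✓ 2198:Thu
Years with five Wednesdays: 2184, 2185, 2186, 2190, 2191, 2196, 2197 → 7.

7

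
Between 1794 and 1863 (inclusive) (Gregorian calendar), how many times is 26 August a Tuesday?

11

Track 26 August's weekday year by year (advancing +1, or +2 across a Feb 29):
  1794: Tue ✓  1795: Wed (+1)  1796: Fri (+2)  1797: Sat (+1)  1798: Sun (+1)
  1799: Mon (+1)  1800: Tue (+1) ✓  1801: Wed (+1)  1802: Thu (+1)  1803: Fri (+1)
  1804: Sun (+2)  1805: Mon (+1)  1806: Tue (+1) ✓  1807: Wed (+1)  … (42 more years) …
  1850: Mon (+1)  1851: Tue (+1) ✓  1852: Thu (+2)  1853: Fri (+1)  1854: Sat (+1)
  1855: Sun (+1)  1856: Tue (+2) ✓  1857: Wed (+1)  1858: Thu (+1)  1859: Fri (+1)
  1860: Sun (+2)  1861: Mon (+1)  1862: Tue (+1) ✓  1863: Wed (+1)
Tuesday years: 1794, 1800, 1806, 1817, 1823, 1828, 1834, 1845, 1851, 1856, 1862 — 11 in total.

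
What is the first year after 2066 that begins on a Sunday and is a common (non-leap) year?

2073

Jan 1 advances by 2 weekdays after a leap year and by 1 after a common year.
2066: Jan 1 is Friday.
2067: Saturday
2068: Sunday (leap)
2069: Tuesday
2070: Wednesday
2071: Thursday
2072: Friday (leap)
2073: Sunday
2073 begins on a Sunday and is a common year.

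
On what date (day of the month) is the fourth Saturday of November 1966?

November 1, 1966 is a Tuesday, so the first Saturday is the 5th.
The fourth Saturday is 5 + 21 = 26.

26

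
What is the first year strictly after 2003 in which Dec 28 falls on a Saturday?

From one year to the next, a fixed date's weekday advances by 1, or by 2 when a Feb 29 lies between the two dates.
2003: December 28 is Sunday.
2004: Tuesday (+2)
2005: Wednesday (+1)
2006: Thursday (+1)
2007: Friday (+1)
2008: Sunday (+2)
2009: Monday (+1)
2010: Tuesday (+1)
2011: Wednesday (+1)
2012: Friday (+2)
2013: Saturday (+1)
Dec 28 falls on a Saturday in 2013.

2013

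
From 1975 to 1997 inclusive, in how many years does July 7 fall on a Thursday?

4

Track July 7's weekday year by year (advancing +1, or +2 across a Feb 29):
  1975: Mon  1976: Wed (+2)  1977: Thu (+1) ✓  1978: Fri (+1)  1979: Sat (+1)
  1980: Mon (+2)  1981: Tue (+1)  1982: Wed (+1)  1983: Thu (+1) ✓  1984: Sat (+2)
  1985: Sun (+1)  1986: Mon (+1)  1987: Tue (+1)  1988: Thu (+2) ✓  1989: Fri (+1)
  1990: Sat (+1)  1991: Sun (+1)  1992: Tue (+2)  1993: Wed (+1)  1994: Thu (+1) ✓
  1995: Fri (+1)  1996: Sun (+2)  1997: Mon (+1)
Thursday years: 1977, 1983, 1988, 1994 — 4 in total.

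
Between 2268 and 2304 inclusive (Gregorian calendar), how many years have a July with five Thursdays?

July has 31 days; it has five Thursdays when Thursday falls among the first (month-length − 28) days — i.e. when July 1 is one of Thursday/Wednesday/Tuesday.
July 1 by year: 2268:Wed✓ 2269:Thu✓ 2270:Fri 2271:Sat 2272:Mon 2273:Tue✓ 2274:Wed✓ 2275:Thu✓ 2276:Sat 2277:Sun 2278:Mon 2279:Tue✓ 2280:Thu✓ 2281:Fri 2282:Sat …(7 more)… 2290:Tue✓ 2291:Wed✓ 2292:Fri 2293:Sat 2294:Sun 2295:Mon 2296:Wed✓ 2297:Thu✓ 2298:Fri 2299:Sat 2300:Sun 2301:Mon 2302:Tue✓ 2303:Wed✓ 2304:Fri
Years with five Thursdays: 2268, 2269, 2273, 2274, 2275, 2279, 2280, 2284, 2285, 2286, 2290, 2291, 2296, 2297, 2302, 2303 → 16.

16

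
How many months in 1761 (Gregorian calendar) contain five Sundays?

4

A month of length L has five Sundays iff its first Sunday is on day ≤ L−28 (so day 1–3 in a 31-day month, 1–2 in a 30-day month, day 1 in a leap February).
Checking each month of 1761: Jan starts Thu (31d); Feb starts Sun (28d); Mar starts Sun (31d) ✓; Apr starts Wed (30d); May starts Fri (31d) ✓; Jun starts Mon (30d); Jul starts Wed (31d); Aug starts Sat (31d) ✓; Sep starts Tue (30d); Oct starts Thu (31d); Nov starts Sun (30d) ✓; Dec starts Tue (31d).
Five-Sunday months: March, May, August, November → 4.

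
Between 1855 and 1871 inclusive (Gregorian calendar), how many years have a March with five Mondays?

7

March has 31 days; it has five Mondays when Monday falls among the first (month-length − 28) days — i.e. when March 1 is one of Monday/Sunday/Saturday.
March 1 by year: 1855:Thu 1856:Sat✓ 1857:Sun✓ 1858:Mon✓ 1859:Tue 1860:Thu 1861:Fri 1862:Sat✓ 1863:Sun✓ 1864:Tue 1865:Wed 1866:Thu 1867:Fri 1868:Sun✓ 1869:Mon✓ 1870:Tue 1871:Wed
Years with five Mondays: 1856, 1857, 1858, 1862, 1863, 1868, 1869 → 7.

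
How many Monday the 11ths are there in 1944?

2

Check the 11th of each month of 1944: Jan 11: Tue, Feb 11: Fri, Mar 11: Sat, Apr 11: Tue, May 11: Thu, Jun 11: Sun, Jul 11: Tue, Aug 11: Fri, Sep 11: Mon, Oct 11: Wed, Nov 11: Sat, Dec 11: Mon.
Monday occurs in September, December — 2 months.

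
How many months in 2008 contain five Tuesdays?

5

A month of length L has five Tuesdays iff its first Tuesday is on day ≤ L−28 (so day 1–3 in a 31-day month, 1–2 in a 30-day month, day 1 in a leap February).
Checking each month of 2008: Jan starts Tue (31d) ✓; Feb starts Fri (29d); Mar starts Sat (31d); Apr starts Tue (30d) ✓; May starts Thu (31d); Jun starts Sun (30d); Jul starts Tue (31d) ✓; Aug starts Fri (31d); Sep starts Mon (30d) ✓; Oct starts Wed (31d); Nov starts Sat (30d); Dec starts Mon (31d) ✓.
Five-Tuesday months: January, April, July, September, December → 5.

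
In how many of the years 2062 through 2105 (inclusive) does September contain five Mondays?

September has 30 days; it has five Mondays when Monday falls among the first (month-length − 28) days — i.e. when September 1 is one of Monday/Sunday.
September 1 by year: 2062:Fri 2063:Sat 2064:Mon✓ 2065:Tue 2066:Wed 2067:Thu 2068:Sat 2069:Sun✓ 2070:Mon✓ 2071:Tue 2072:Thu 2073:Fri 2074:Sat 2075:Sun✓ 2076:Tue …(14 more)… 2091:Sat 2092:Mon✓ 2093:Tue 2094:Wed 2095:Thu 2096:Sat 2097:Sun✓ 2098:Mon✓ 2099:Tue 2100:Wed 2101:Thu 2102:Fri 2103:Sat 2104:Mon✓ 2105:Tue
Years with five Mondays: 2064, 2069, 2070, 2075, 2080, 2081, 2086, 2087, 2092, 2097, 2098, 2104 → 12.

12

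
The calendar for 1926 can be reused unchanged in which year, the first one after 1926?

1937

Two years share a calendar iff Jan 1 falls on the same weekday and both are leap or both are common. 1926: Jan 1 is Friday, common year.
1927: Jan 1 Saturday, common
1928: Jan 1 Sunday, leap
1929: Jan 1 Tuesday, common
1930: Jan 1 Wednesday, common
1931: Jan 1 Thursday, common
1932: Jan 1 Friday, leap
1933: Jan 1 Sunday, common
1934: Jan 1 Monday, common
1935: Jan 1 Tuesday, common
1936: Jan 1 Wednesday, leap
1937: Jan 1 Friday, common
1937 matches on both conditions.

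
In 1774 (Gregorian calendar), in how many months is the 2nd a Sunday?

2

Check the 2nd of each month of 1774: Jan 2: Sun, Feb 2: Wed, Mar 2: Wed, Apr 2: Sat, May 2: Mon, Jun 2: Thu, Jul 2: Sat, Aug 2: Tue, Sep 2: Fri, Oct 2: Sun, Nov 2: Wed, Dec 2: Fri.
Sunday occurs in January, October — 2 months.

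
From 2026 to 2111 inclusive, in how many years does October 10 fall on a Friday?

Track October 10's weekday year by year (advancing +1, or +2 across a Feb 29):
  2026: Sat  2027: Sun (+1)  2028: Tue (+2)  2029: Wed (+1)  2030: Thu (+1)
  2031: Fri (+1) ✓  2032: Sun (+2)  2033: Mon (+1)  2034: Tue (+1)  2035: Wed (+1)
  2036: Fri (+2) ✓  2037: Sat (+1)  2038: Sun (+1)  2039: Mon (+1)  … (58 more years) …
  2098: Fri (+1) ✓  2099: Sat (+1)  2100: Sun (+1)  2101: Mon (+1)  2102: Tue (+1)
  2103: Wed (+1)  2104: Fri (+2) ✓  2105: Sat (+1)  2106: Sun (+1)  2107: Mon (+1)
  2108: Wed (+2)  2109: Thu (+1)  2110: Fri (+1) ✓  2111: Sat (+1)
Friday years: 2031, 2036, 2042, 2053, 2059, 2064, 2070, 2081, 2087, 2092, 2098, 2104, 2110 — 13 in total.

13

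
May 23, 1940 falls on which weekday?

Thursday

January 1, 1940 is a Monday.
May 23 is day 144 of the year, i.e. 143 days after Jan 1.
143 mod 7 = 3, so advance 3 weekdays from Monday: Thursday.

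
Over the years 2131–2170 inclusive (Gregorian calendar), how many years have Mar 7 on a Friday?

Track Mar 7's weekday year by year (advancing +1, or +2 across a Feb 29):
  2131: Wed  2132: Fri (+2) ✓  2133: Sat (+1)  2134: Sun (+1)  2135: Mon (+1)
  2136: Wed (+2)  2137: Thu (+1)  2138: Fri (+1) ✓  2139: Sat (+1)  2140: Mon (+2)
  2141: Tue (+1)  2142: Wed (+1)  2143: Thu (+1)  2144: Sat (+2)  … (12 more years) …
  2157: Mon (+1)  2158: Tue (+1)  2159: Wed (+1)  2160: Fri (+2) ✓  2161: Sat (+1)
  2162: Sun (+1)  2163: Mon (+1)  2164: Wed (+2)  2165: Thu (+1)  2166: Fri (+1) ✓
  2167: Sat (+1)  2168: Mon (+2)  2169: Tue (+1)  2170: Wed (+1)
Friday years: 2132, 2138, 2149, 2155, 2160, 2166 — 6 in total.

6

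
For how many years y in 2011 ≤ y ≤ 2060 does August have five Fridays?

August has 31 days; it has five Fridays when Friday falls among the first (month-length − 28) days — i.e. when August 1 is one of Friday/Thursday/Wednesday.
August 1 by year: 2011:Mon 2012:Wed✓ 2013:Thu✓ 2014:Fri✓ 2015:Sat 2016:Mon 2017:Tue 2018:Wed✓ 2019:Thu✓ 2020:Sat 2021:Sun 2022:Mon 2023:Tue 2024:Thu✓ 2025:Fri✓ …(20 more)… 2046:Wed✓ 2047:Thu✓ 2048:Sat 2049:Sun 2050:Mon 2051:Tue 2052:Thu✓ 2053:Fri✓ 2054:Sat 2055:Sun 2056:Tue 2057:Wed✓ 2058:Thu✓ 2059:Fri✓ 2060:Sun
Years with five Fridays: 2012, 2013, 2014, 2018, 2019, 2024, 2025, 2029, 2030, 2031, 2035, 2036, 2040, 2041, 2042, 2046, 2047, 2052, 2053, 2057, 2058, 2059 → 22.

22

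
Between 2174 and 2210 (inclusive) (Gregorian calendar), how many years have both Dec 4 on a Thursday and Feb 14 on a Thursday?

1

Check each year's weekday for Dec 4 and Feb 14:
  2174: Sun/Mon  2175: Mon/Tue  2176: Wed/Wed  2177: Thu/Fri  2178: Fri/Sat  2179: Sat/Sun  2180: Mon/Mon  2181: Tue/Wed  2182: Wed/Thu  2183: Thu/Fri  2184: Sat/Sat  2185: Sun/Mon  2186: Mon/Tue  2187: Tue/Wed  …(9 more)…  2197: Mon/Tue  2198: Tue/Wed  2199: Wed/Thu  2200: Thu/Fri  2201: Fri/Sat  2202: Sat/Sun  2203: Sun/Mon  2204: Tue/Tue  2205: Wed/Thu  2206: Thu/Fri  2207: Fri/Sat  2208: Sun/Sun  2209: Mon/Tue  2210: Tue/Wed
Both conditions hold in: 2188 — 1.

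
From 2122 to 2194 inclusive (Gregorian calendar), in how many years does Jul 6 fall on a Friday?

11

Track Jul 6's weekday year by year (advancing +1, or +2 across a Feb 29):
  2122: Mon  2123: Tue (+1)  2124: Thu (+2)  2125: Fri (+1) ✓  2126: Sat (+1)
  2127: Sun (+1)  2128: Tue (+2)  2129: Wed (+1)  2130: Thu (+1)  2131: Fri (+1) ✓
  2132: Sun (+2)  2133: Mon (+1)  2134: Tue (+1)  2135: Wed (+1)  … (45 more years) …
  2181: Fri (+1) ✓  2182: Sat (+1)  2183: Sun (+1)  2184: Tue (+2)  2185: Wed (+1)
  2186: Thu (+1)  2187: Fri (+1) ✓  2188: Sun (+2)  2189: Mon (+1)  2190: Tue (+1)
  2191: Wed (+1)  2192: Fri (+2) ✓  2193: Sat (+1)  2194: Sun (+1)
Friday years: 2125, 2131, 2136, 2142, 2153, 2159, 2164, 2170, 2181, 2187, 2192 — 11 in total.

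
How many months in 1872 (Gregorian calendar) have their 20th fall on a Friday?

2

Check the 20th of each month of 1872: Jan 20: Sat, Feb 20: Tue, Mar 20: Wed, Apr 20: Sat, May 20: Mon, Jun 20: Thu, Jul 20: Sat, Aug 20: Tue, Sep 20: Fri, Oct 20: Sun, Nov 20: Wed, Dec 20: Fri.
Friday occurs in September, December — 2 months.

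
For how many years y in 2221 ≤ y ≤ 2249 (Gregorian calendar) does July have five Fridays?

July has 31 days; it has five Fridays when Friday falls among the first (month-length − 28) days — i.e. when July 1 is one of Friday/Thursday/Wednesday.
July 1 by year: 2221:Sun 2222:Mon 2223:Tue 2224:Thu✓ 2225:Fri✓ 2226:Sat 2227:Sun 2228:Tue 2229:Wed✓ 2230:Thu✓ 2231:Fri✓ 2232:Sun 2233:Mon 2234:Tue 2235:Wed✓ 2236:Fri✓ 2237:Sat 2238:Sun 2239:Mon 2240:Wed✓ 2241:Thu✓ 2242:Fri✓ 2243:Sat 2244:Mon 2245:Tue 2246:Wed✓ 2247:Thu✓ 2248:Sat 2249:Sun
Years with five Fridays: 2224, 2225, 2229, 2230, 2231, 2235, 2236, 2240, 2241, 2242, 2246, 2247 → 12.

12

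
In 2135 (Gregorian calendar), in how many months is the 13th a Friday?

Check the 13th of each month of 2135: Jan 13: Thu, Feb 13: Sun, Mar 13: Sun, Apr 13: Wed, May 13: Fri, Jun 13: Mon, Jul 13: Wed, Aug 13: Sat, Sep 13: Tue, Oct 13: Thu, Nov 13: Sun, Dec 13: Tue.
Friday occurs in May — 1 month.

1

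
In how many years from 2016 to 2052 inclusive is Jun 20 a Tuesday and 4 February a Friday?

1

Check each year's weekday for Jun 20 and 4 February:
  2016: Mon/Thu  2017: Tue/Sat  2018: Wed/Sun  2019: Thu/Mon  2020: Sat/Tue  2021: Sun/Thu  2022: Mon/Fri  2023: Tue/Sat  2024: Thu/Sun  2025: Fri/Tue  2026: Sat/Wed  2027: Sun/Thu  2028: Tue/Fri ✓  2029: Wed/Sun  …(9 more)…  2039: Mon/Fri  2040: Wed/Sat  2041: Thu/Mon  2042: Fri/Tue  2043: Sat/Wed  2044: Mon/Thu  2045: Tue/Sat  2046: Wed/Sun  2047: Thu/Mon  2048: Sat/Tue  2049: Sun/Thu  2050: Mon/Fri  2051: Tue/Sat  2052: Thu/Sun
Both conditions hold in: 2028 — 1.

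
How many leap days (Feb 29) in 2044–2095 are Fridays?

Leap years in 2044–2095: 13 of them.
Feb 29 weekday advances by 5 (mod 7) from one leap year to the next four years later (or differs when a century non-leap intervenes).
Leap-day weekdays: 2044:Mon 2048:Sat 2052:Thu 2056:Tue 2060:Sun 2064:Fri✓ 2068:Wed 2072:Mon 2076:Sat 2080:Thu 2084:Tue 2088:Sun 2092:Fri✓
Friday: 2064, 2092 → 2.

2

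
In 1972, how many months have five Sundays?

5

A month of length L has five Sundays iff its first Sunday is on day ≤ L−28 (so day 1–3 in a 31-day month, 1–2 in a 30-day month, day 1 in a leap February).
Checking each month of 1972: Jan starts Sat (31d) ✓; Feb starts Tue (29d); Mar starts Wed (31d); Apr starts Sat (30d) ✓; May starts Mon (31d); Jun starts Thu (30d); Jul starts Sat (31d) ✓; Aug starts Tue (31d); Sep starts Fri (30d); Oct starts Sun (31d) ✓; Nov starts Wed (30d); Dec starts Fri (31d) ✓.
Five-Sunday months: January, April, July, October, December → 5.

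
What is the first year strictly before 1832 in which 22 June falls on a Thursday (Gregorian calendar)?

From one year to the next, a fixed date's weekday advances by 1, or by 2 when a Feb 29 lies between the two dates.
1832: June 22 is Friday.
1831: Wednesday (−2)
1830: Tuesday (−1)
1829: Monday (−1)
1828: Sunday (−1)
1827: Friday (−2)
1826: Thursday (−1)
22 June falls on a Thursday in 1826.

1826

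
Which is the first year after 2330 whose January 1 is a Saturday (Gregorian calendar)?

Jan 1 advances by 2 weekdays after a leap year and by 1 after a common year.
2330: Jan 1 is Wednesday.
2331: Thursday
2332: Friday (leap)
2333: Sunday
2334: Monday
2335: Tuesday
2336: Wednesday (leap)
2337: Friday
2338: Saturday
2338 begins on a Saturday

2338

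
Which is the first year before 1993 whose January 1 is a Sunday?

Jan 1 advances by 2 weekdays after a leap year and by 1 after a common year.
1993: Jan 1 is Friday.
1992: Wednesday (leap)
1991: Tuesday
1990: Monday
1989: Sunday
1989 begins on a Sunday

1989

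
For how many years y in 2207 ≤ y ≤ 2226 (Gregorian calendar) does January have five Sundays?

January has 31 days; it has five Sundays when Sunday falls among the first (month-length − 28) days — i.e. when January 1 is one of Sunday/Saturday/Friday.
January 1 by year: 2207:Thu 2208:Fri✓ 2209:Sun✓ 2210:Mon 2211:Tue 2212:Wed 2213:Fri✓ 2214:Sat✓ 2215:Sun✓ 2216:Mon 2217:Wed 2218:Thu 2219:Fri✓ 2220:Sat✓ 2221:Mon 2222:Tue 2223:Wed 2224:Thu 2225:Sat✓ 2226:Sun✓
Years with five Sundays: 2208, 2209, 2213, 2214, 2215, 2219, 2220, 2225, 2226 → 9.

9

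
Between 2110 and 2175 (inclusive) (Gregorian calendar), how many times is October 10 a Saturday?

10

Track October 10's weekday year by year (advancing +1, or +2 across a Feb 29):
  2110: Fri  2111: Sat (+1) ✓  2112: Mon (+2)  2113: Tue (+1)  2114: Wed (+1)
  2115: Thu (+1)  2116: Sat (+2) ✓  2117: Sun (+1)  2118: Mon (+1)  2119: Tue (+1)
  2120: Thu (+2)  2121: Fri (+1)  2122: Sat (+1) ✓  2123: Sun (+1)  … (38 more years) …
  2162: Sun (+1)  2163: Mon (+1)  2164: Wed (+2)  2165: Thu (+1)  2166: Fri (+1)
  2167: Sat (+1) ✓  2168: Mon (+2)  2169: Tue (+1)  2170: Wed (+1)  2171: Thu (+1)
  2172: Sat (+2) ✓  2173: Sun (+1)  2174: Mon (+1)  2175: Tue (+1)
Saturday years: 2111, 2116, 2122, 2133, 2139, 2144, 2150, 2161, 2167, 2172 — 10 in total.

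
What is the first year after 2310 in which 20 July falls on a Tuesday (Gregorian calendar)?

2315

From one year to the next, a fixed date's weekday advances by 1, or by 2 when a Feb 29 lies between the two dates.
2310: July 20 is Wednesday.
2311: Thursday (+1)
2312: Saturday (+2)
2313: Sunday (+1)
2314: Monday (+1)
2315: Tuesday (+1)
20 July falls on a Tuesday in 2315.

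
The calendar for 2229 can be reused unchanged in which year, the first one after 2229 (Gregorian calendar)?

2235

Two years share a calendar iff Jan 1 falls on the same weekday and both are leap or both are common. 2229: Jan 1 is Thursday, common year.
2230: Jan 1 Friday, common
2231: Jan 1 Saturday, common
2232: Jan 1 Sunday, leap
2233: Jan 1 Tuesday, common
2234: Jan 1 Wednesday, common
2235: Jan 1 Thursday, common
2235 matches on both conditions.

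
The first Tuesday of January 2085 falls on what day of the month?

2

January 1, 2085 is a Monday, so the first Tuesday is the 2nd.
The first Tuesday is 2 + 0 = 2.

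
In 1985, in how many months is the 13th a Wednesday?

3

Check the 13th of each month of 1985: Jan 13: Sun, Feb 13: Wed, Mar 13: Wed, Apr 13: Sat, May 13: Mon, Jun 13: Thu, Jul 13: Sat, Aug 13: Tue, Sep 13: Fri, Oct 13: Sun, Nov 13: Wed, Dec 13: Fri.
Wednesday occurs in February, March, November — 3 months.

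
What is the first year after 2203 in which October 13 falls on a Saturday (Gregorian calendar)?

2204

From one year to the next, a fixed date's weekday advances by 1, or by 2 when a Feb 29 lies between the two dates.
2203: October 13 is Thursday.
2204: Saturday (+2)
October 13 falls on a Saturday in 2204.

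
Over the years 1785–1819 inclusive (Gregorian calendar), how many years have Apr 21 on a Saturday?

Track Apr 21's weekday year by year (advancing +1, or +2 across a Feb 29):
  1785: Thu  1786: Fri (+1)  1787: Sat (+1) ✓  1788: Mon (+2)  1789: Tue (+1)
  1790: Wed (+1)  1791: Thu (+1)  1792: Sat (+2) ✓  1793: Sun (+1)  1794: Mon (+1)
  1795: Tue (+1)  1796: Thu (+2)  1797: Fri (+1)  1798: Sat (+1) ✓  … (7 more years) …
  1806: Mon (+1)  1807: Tue (+1)  1808: Thu (+2)  1809: Fri (+1)  1810: Sat (+1) ✓
  1811: Sun (+1)  1812: Tue (+2)  1813: Wed (+1)  1814: Thu (+1)  1815: Fri (+1)
  1816: Sun (+2)  1817: Mon (+1)  1818: Tue (+1)  1819: Wed (+1)
Saturday years: 1787, 1792, 1798, 1804, 1810 — 5 in total.

5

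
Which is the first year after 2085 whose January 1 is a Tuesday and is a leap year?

Jan 1 advances by 2 weekdays after a leap year and by 1 after a common year.
2085: Jan 1 is Monday.
2086: Tuesday
2087: Wednesday
2088: Thursday (leap)
2089: Saturday
2090: Sunday
2091: Monday
2092: Tuesday (leap)
2092 begins on a Tuesday and is a leap year.

2092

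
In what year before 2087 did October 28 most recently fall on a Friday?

From one year to the next, a fixed date's weekday advances by 1, or by 2 when a Feb 29 lies between the two dates.
2087: October 28 is Tuesday.
2086: Monday (−1)
2085: Sunday (−1)
2084: Saturday (−1)
2083: Thursday (−2)
2082: Wednesday (−1)
2081: Tuesday (−1)
2080: Monday (−1)
2079: Saturday (−2)
2078: Friday (−1)
October 28 falls on a Friday in 2078.

2078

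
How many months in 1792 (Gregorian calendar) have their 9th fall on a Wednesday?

Check the 9th of each month of 1792: Jan 9: Mon, Feb 9: Thu, Mar 9: Fri, Apr 9: Mon, May 9: Wed, Jun 9: Sat, Jul 9: Mon, Aug 9: Thu, Sep 9: Sun, Oct 9: Tue, Nov 9: Fri, Dec 9: Sun.
Wednesday occurs in May — 1 month.

1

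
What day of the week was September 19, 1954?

Sunday

January 1, 1954 is a Friday.
September 19 is day 262 of the year, i.e. 261 days after Jan 1.
261 mod 7 = 2, so advance 2 weekdays from Friday: Sunday.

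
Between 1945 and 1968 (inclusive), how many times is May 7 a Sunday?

3

Track May 7's weekday year by year (advancing +1, or +2 across a Feb 29):
  1945: Mon  1946: Tue (+1)  1947: Wed (+1)  1948: Fri (+2)  1949: Sat (+1)
  1950: Sun (+1) ✓  1951: Mon (+1)  1952: Wed (+2)  1953: Thu (+1)  1954: Fri (+1)
  1955: Sat (+1)  1956: Mon (+2)  1957: Tue (+1)  1958: Wed (+1)  1959: Thu (+1)
  1960: Sat (+2)  1961: Sun (+1) ✓  1962: Mon (+1)  1963: Tue (+1)  1964: Thu (+2)
  1965: Fri (+1)  1966: Sat (+1)  1967: Sun (+1) ✓  1968: Tue (+2)
Sunday years: 1950, 1961, 1967 — 3 in total.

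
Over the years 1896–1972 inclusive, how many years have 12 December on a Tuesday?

12

Track 12 December's weekday year by year (advancing +1, or +2 across a Feb 29):
  1896: Sat  1897: Sun (+1)  1898: Mon (+1)  1899: Tue (+1) ✓  1900: Wed (+1)
  1901: Thu (+1)  1902: Fri (+1)  1903: Sat (+1)  1904: Mon (+2)  1905: Tue (+1) ✓
  1906: Wed (+1)  1907: Thu (+1)  1908: Sat (+2)  1909: Sun (+1)  … (49 more years) …
  1959: Sat (+1)  1960: Mon (+2)  1961: Tue (+1) ✓  1962: Wed (+1)  1963: Thu (+1)
  1964: Sat (+2)  1965: Sun (+1)  1966: Mon (+1)  1967: Tue (+1) ✓  1968: Thu (+2)
  1969: Fri (+1)  1970: Sat (+1)  1971: Sun (+1)  1972: Tue (+2) ✓
Tuesday years: 1899, 1905, 1911, 1916, 1922, 1933, 1939, 1944, 1950, 1961, 1967, 1972 — 12 in total.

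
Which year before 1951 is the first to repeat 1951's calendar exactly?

1945

Two years share a calendar iff Jan 1 falls on the same weekday and both are leap or both are common. 1951: Jan 1 is Monday, common year.
1950: Jan 1 Sunday, common
1949: Jan 1 Saturday, common
1948: Jan 1 Thursday, leap
1947: Jan 1 Wednesday, common
1946: Jan 1 Tuesday, common
1945: Jan 1 Monday, common
1945 matches on both conditions.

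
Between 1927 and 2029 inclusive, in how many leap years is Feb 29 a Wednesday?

4

Leap years in 1927–2029: 26 of them.
Feb 29 weekday advances by 5 (mod 7) from one leap year to the next four years later (or differs when a century non-leap intervenes).
Leap-day weekdays: 1928:Wed✓ 1932:Mon 1936:Sat 1940:Thu 1944:Tue 1948:Sun 1952:Fri 1956:Wed✓ 1960:Mon 1964:Sat 1968:Thu 1972:Tue 1976:Sun 1980:Fri 1984:Wed✓ 1988:Mon 1992:Sat 1996:Thu 2000:Tue 2004:Sun 2008:Fri 2012:Wed✓ 2016:Mon 2020:Sat 2024:Thu 2028:Tue
Wednesday: 1928, 1956, 1984, 2012 → 4.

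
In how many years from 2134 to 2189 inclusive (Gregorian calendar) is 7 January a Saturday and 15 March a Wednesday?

Check each year's weekday for 7 January and 15 March:
  2134: Thu/Mon  2135: Fri/Tue  2136: Sat/Thu  2137: Mon/Fri  2138: Tue/Sat  2139: Wed/Sun  2140: Thu/Tue  2141: Sat/Wed ✓  2142: Sun/Thu  2143: Mon/Fri  2144: Tue/Sun  2145: Thu/Mon  2146: Fri/Tue  2147: Sat/Wed ✓  …(28 more)…  2176: Sun/Fri  2177: Tue/Sat  2178: Wed/Sun  2179: Thu/Mon  2180: Fri/Wed  2181: Sun/Thu  2182: Mon/Fri  2183: Tue/Sat  2184: Wed/Mon  2185: Fri/Tue  2186: Sat/Wed ✓  2187: Sun/Thu  2188: Mon/Sat  2189: Wed/Sun
Both conditions hold in: 2141, 2147, 2158, 2169, 2175, 2186 — 6.

6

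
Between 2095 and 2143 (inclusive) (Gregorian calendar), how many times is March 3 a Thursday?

8

Track March 3's weekday year by year (advancing +1, or +2 across a Feb 29):
  2095: Thu ✓  2096: Sat (+2)  2097: Sun (+1)  2098: Mon (+1)  2099: Tue (+1)
  2100: Wed (+1)  2101: Thu (+1) ✓  2102: Fri (+1)  2103: Sat (+1)  2104: Mon (+2)
  2105: Tue (+1)  2106: Wed (+1)  2107: Thu (+1) ✓  2108: Sat (+2)  … (21 more years) …
  2130: Fri (+1)  2131: Sat (+1)  2132: Mon (+2)  2133: Tue (+1)  2134: Wed (+1)
  2135: Thu (+1) ✓  2136: Sat (+2)  2137: Sun (+1)  2138: Mon (+1)  2139: Tue (+1)
  2140: Thu (+2) ✓  2141: Fri (+1)  2142: Sat (+1)  2143: Sun (+1)
Thursday years: 2095, 2101, 2107, 2112, 2118, 2129, 2135, 2140 — 8 in total.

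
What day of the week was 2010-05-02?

Sunday

January 1, 2010 is a Friday.
May 2 is day 122 of the year, i.e. 121 days after Jan 1.
121 mod 7 = 2, so advance 2 weekdays from Friday: Sunday.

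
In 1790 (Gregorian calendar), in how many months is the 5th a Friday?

Check the 5th of each month of 1790: Jan 5: Tue, Feb 5: Fri, Mar 5: Fri, Apr 5: Mon, May 5: Wed, Jun 5: Sat, Jul 5: Mon, Aug 5: Thu, Sep 5: Sun, Oct 5: Tue, Nov 5: Fri, Dec 5: Sun.
Friday occurs in February, March, November — 3 months.

3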